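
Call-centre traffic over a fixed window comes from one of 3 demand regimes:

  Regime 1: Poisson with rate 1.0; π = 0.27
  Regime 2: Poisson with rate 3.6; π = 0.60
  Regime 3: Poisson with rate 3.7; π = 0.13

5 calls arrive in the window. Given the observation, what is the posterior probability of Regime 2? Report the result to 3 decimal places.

By Bayes' theorem, P(k | x) = P(Z=k) f_k(x) / Σ_j P(Z=j) f_j(x).
Component likelihoods at x = 5 calls:
  p_1 = e^(−1.0)·1.0^5/5! = 0.00306566
  p_2 = e^(−3.6)·3.6^5/5! = 0.13768
  p_3 = e^(−3.7)·3.7^5/5! = 0.142869
Multiply by the mixture weights:
  P(Z=1)·p_1 = 0.27 × 0.00306566 = 0.000827729
  P(Z=2)·p_2 = 0.60 × 0.13768 = 0.0826081
  P(Z=3)·p_3 = 0.13 × 0.142869 = 0.018573
Normaliser: 0.000827729 + 0.0826081 + 0.018573 = 0.102009
Responsibility of Regime 2: 0.0826081 / 0.102009 ≈ 0.810

0.810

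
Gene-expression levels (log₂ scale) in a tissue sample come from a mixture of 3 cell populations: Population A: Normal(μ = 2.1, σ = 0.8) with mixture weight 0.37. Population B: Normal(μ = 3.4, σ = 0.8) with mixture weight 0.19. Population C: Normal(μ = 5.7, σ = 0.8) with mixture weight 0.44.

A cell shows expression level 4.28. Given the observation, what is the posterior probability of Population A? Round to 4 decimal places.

Posterior ∝ prior × likelihood, so P(k | x) ∝ π_k f_k(x); normalise over all components.
Component likelihoods at x = 4.28:
  f_A = 0.0121721
  f_B = 0.272315
  f_C = 0.103198
Multiply by the mixture weights:
  π_A·f_A = 0.37 × 0.0121721 = 0.00450368
  π_B·f_B = 0.19 × 0.272315 = 0.0517399
  π_C·f_C = 0.44 × 0.103198 = 0.045407
Marginal: 0.00450368 + 0.0517399 + 0.045407 = 0.101651
P(Population A | data) ≈ 0.0443

0.0443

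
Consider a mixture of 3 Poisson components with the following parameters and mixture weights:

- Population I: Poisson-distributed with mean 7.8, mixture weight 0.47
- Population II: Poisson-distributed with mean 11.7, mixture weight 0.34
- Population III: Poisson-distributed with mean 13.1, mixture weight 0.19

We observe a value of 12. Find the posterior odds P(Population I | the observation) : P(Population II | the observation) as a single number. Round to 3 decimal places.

Posterior odds = (π_i f_i(x)) / (π_j f_j(x)); the normalising sum cancels.
Evaluate each component's likelihood at the observed value:
  f_I = 0.0433812
  f_II = 0.113933
  f_III = 0.109059
0.0203892 / 0.0387371 ≈ 0.526

0.526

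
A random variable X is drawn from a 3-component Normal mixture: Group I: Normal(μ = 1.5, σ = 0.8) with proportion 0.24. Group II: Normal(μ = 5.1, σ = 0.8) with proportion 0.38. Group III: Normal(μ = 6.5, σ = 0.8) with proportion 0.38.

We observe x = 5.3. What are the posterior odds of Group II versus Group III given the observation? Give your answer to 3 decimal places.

2.985

Posterior odds = (w_i f_i(x)) / (w_j f_j(x)); the normalising sum cancels.
Normal densities:
  p_I = 6.28688e-06
  p_II = 0.483335
  p_III = 0.161897
0.183667 / 0.0615209 ≈ 2.985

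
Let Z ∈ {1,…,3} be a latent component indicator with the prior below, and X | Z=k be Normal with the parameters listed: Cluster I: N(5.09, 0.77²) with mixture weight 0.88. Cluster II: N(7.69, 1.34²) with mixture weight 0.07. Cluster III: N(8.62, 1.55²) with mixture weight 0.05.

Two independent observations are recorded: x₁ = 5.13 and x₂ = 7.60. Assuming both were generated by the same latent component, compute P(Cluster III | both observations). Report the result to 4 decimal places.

0.0891

By Bayes' theorem, P(k | x) = π_k f_k(x) / Σ_j π_j f_j(x).
Since both observations come from the same component, the likelihood for component k is f_k(x₁)·f_k(x₂).
  p_I = [(1/(0.77·√(2π)))·exp(−(5.13−5.09)²/(2·0.77²)) = 0.518107·exp(-0.00135) = 0.517408] × [0.0025529] = 0.00132089
  p_II = [(1/(1.34·√(2π)))·exp(−(5.13−7.69)²/(2·1.34²)) = 0.297718·exp(-1.82491) = 0.048002] × [0.297047] = 0.0142589
  p_III = [(1/(1.55·√(2π)))·exp(−(5.13−8.62)²/(2·1.55²)) = 0.257382·exp(-2.53488) = 0.020403] × [0.207273] = 0.00422899
Weight by the priors:
  π_I·p_I = 0.88 × 0.00132089 = 0.00116238
  π_II·p_II = 0.07 × 0.0142589 = 0.00099812
  π_III·p_III = 0.05 × 0.00422899 = 0.00021145
Evidence: 0.00116238 + 0.00099812 + 0.00021145 = 0.00237195
P(Cluster III | x) = 0.00021145 / 0.00237195 ≈ 0.0891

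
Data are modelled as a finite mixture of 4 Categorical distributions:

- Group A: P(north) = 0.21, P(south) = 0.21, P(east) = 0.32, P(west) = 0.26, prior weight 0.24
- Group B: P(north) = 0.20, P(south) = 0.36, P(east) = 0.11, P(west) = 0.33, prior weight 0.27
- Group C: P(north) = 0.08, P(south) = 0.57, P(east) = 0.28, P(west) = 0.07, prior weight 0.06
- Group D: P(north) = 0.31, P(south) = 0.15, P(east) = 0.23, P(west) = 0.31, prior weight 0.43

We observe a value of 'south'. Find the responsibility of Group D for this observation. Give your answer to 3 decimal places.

0.262

By Bayes' theorem, P(k | x) = π_k f_k(x) / Σ_j π_j f_j(x).
Evaluate each component's likelihood at the observed value:
  L_A = 0.21
  L_B = 0.36
  L_C = 0.57
  L_D = 0.15
Multiply by the mixture weights:
  π_A·L_A = 0.24 × 0.21 = 0.0504
  π_B·L_B = 0.27 × 0.36 = 0.0972
  π_C·L_C = 0.06 × 0.57 = 0.0342
  π_D·L_D = 0.43 × 0.15 = 0.0645
Evidence: 0.0504 + 0.0972 + 0.0342 + 0.0645 = 0.2463
Responsibility of Group D: 0.0645 / 0.2463 ≈ 0.262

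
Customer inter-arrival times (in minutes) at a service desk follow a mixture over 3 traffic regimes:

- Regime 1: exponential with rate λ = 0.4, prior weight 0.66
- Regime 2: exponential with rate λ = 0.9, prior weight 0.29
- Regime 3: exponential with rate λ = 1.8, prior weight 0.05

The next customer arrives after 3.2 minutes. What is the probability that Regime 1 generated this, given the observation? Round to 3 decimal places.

P(component k | x) = π_k·f_k(x) / marginal(x), where marginal(x) = Σ_j π_j·f_j(x).
Exponential densities:
  f_1 = 0.111215
  f_2 = 0.0505213
  f_3 = 0.005672
Unnormalised posteriors:
  π_1·f_1 = 0.66 × 0.111215 = 0.0734018
  π_2·f_2 = 0.29 × 0.0505213 = 0.0146512
  π_3·f_3 = 0.05 × 0.005672 = 0.0002836
Normaliser: 0.0734018 + 0.0146512 + 0.0002836 = 0.0883366
Responsibility of Regime 1: 0.0734018 / 0.0883366 ≈ 0.831

0.831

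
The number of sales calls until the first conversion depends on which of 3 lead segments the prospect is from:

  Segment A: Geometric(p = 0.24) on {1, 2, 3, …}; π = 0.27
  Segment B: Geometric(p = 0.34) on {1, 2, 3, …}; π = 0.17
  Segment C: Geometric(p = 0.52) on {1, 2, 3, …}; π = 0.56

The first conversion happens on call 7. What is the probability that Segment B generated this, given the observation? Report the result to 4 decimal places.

0.2294

By Bayes' theorem, P(k | x) = π_k f_k(x) / Σ_j π_j f_j(x).
Geometric probabilities:
  f_A = 0.046248
  f_B = 0.0281023
  f_C = 0.00635991
Unnormalised posteriors:
  π_A·f_A = 0.27 × 0.046248 = 0.012487
  π_B·f_B = 0.17 × 0.0281023 = 0.0047774
  π_C·f_C = 0.56 × 0.00635991 = 0.00356155
Sum: 0.012487 + 0.0047774 + 0.00356155 = 0.0208259
Responsibility of Segment B: 0.0047774 / 0.0208259 ≈ 0.2294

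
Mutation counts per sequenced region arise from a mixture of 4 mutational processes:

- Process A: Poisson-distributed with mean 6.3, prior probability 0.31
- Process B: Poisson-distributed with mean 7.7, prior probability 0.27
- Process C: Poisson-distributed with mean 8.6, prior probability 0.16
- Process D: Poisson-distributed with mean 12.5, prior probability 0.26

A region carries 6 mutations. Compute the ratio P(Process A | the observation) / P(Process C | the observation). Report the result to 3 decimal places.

2.987

Since P(k|x) ∝ P(Z=k) f_k(x), the posterior odds are P(Z=i) f_i(x) / (P(Z=j) f_j(x)).
Poisson probabilities:
  L_A = e^(−6.3)·6.3^6/6! = 0.159461
  L_B = e^(−7.7)·7.7^6/6! = 0.131082
  L_C = e^(−8.6)·8.6^6/6! = 0.103449
  L_D = e^(−12.5)·12.5^6/6! = 0.0197445
Odds = (0.31/0.16) × (0.159461/0.103449) = 1.9375 × 1.54145 ≈ 2.987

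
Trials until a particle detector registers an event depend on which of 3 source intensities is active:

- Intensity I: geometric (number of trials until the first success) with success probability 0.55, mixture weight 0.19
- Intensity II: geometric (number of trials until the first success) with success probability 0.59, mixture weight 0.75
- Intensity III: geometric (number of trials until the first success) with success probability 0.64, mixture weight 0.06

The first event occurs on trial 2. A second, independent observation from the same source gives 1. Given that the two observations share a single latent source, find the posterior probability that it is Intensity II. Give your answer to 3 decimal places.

0.755

P(component k | x) = P(Z=k)·f_k(x) / marginal(x), where marginal(x) = Σ_j P(Z=j)·f_j(x).
Since both observations come from the same component, the likelihood for component k is f_k(x₁)·f_k(x₂).
  f_I = [0.2475] × [0.55] = 0.136125
  f_II = [0.2419] × [0.59] = 0.142721
  f_III = [0.2304] × [0.64] = 0.147456
Unnormalised posteriors:
  P(Z=I)·f_I = 0.19 × 0.136125 = 0.0258637
  P(Z=II)·f_II = 0.75 × 0.142721 = 0.107041
  P(Z=III)·f_III = 0.06 × 0.147456 = 0.00884736
Normaliser: 0.0258637 + 0.107041 + 0.00884736 = 0.141752
So the posterior for Intensity II is 0.107041 / 0.141752 ≈ 0.755.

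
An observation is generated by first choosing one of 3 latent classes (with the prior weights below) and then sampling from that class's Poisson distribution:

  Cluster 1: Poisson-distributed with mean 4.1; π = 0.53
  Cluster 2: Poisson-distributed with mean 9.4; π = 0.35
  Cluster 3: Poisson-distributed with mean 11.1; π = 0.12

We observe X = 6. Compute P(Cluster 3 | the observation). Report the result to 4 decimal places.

Posterior ∝ prior × likelihood, so P(k | x) ∝ π_k f_k(x); normalise over all components.
Poisson probabilities:
  f_1 = e^(−4.1)·4.1^6/6! = 0.109336
  f_2 = e^(−9.4)·9.4^6/6! = 0.0792623
  f_3 = e^(−11.1)·11.1^6/6! = 0.0392588
Prior × likelihood for each component:
  π_1·f_1 = 0.53 × 0.109336 = 0.0579481
  π_2·f_2 = 0.35 × 0.0792623 = 0.0277418
  π_3·f_3 = 0.12 × 0.0392588 = 0.00471105
Marginal: 0.0579481 + 0.0277418 + 0.00471105 = 0.0904009
Responsibility of Cluster 3: 0.00471105 / 0.0904009 ≈ 0.0521

0.0521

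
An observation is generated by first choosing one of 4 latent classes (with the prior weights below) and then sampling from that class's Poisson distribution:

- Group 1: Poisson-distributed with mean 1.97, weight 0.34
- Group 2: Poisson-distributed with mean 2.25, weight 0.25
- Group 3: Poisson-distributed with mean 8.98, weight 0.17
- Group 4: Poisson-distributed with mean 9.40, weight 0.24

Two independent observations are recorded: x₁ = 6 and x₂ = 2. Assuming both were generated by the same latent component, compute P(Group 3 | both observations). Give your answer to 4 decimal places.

0.0322

P(component k | x) = π_k·f_k(x) / marginal(x), where marginal(x) = Σ_j π_j·f_j(x).
Since both observations come from the same component, the likelihood for component k is f_k(x₁)·f_k(x₂).
  L_1 = [0.0113215] × [0.270609] = 0.00306371
  L_2 = [0.0189933] × [0.266792] = 0.00506725
  L_3 = [0.0916983] × [0.00507643] = 0.0004655
  L_4 = [0.0792623] × [0.00365475] = 0.000289684
Weight by the priors:
  π_1·L_1 = 0.34 × 0.00306371 = 0.00104166
  π_2·L_2 = 0.25 × 0.00506725 = 0.00126681
  π_3·L_3 = 0.17 × 0.0004655 = 7.91349e-05
  π_4·L_4 = 0.24 × 0.000289684 = 6.95241e-05
Denominator: 0.00104166 + 0.00126681 + 7.91349e-05 + 6.95241e-05 = 0.00245713
P(Group 3 | x) = 7.91349e-05 / 0.00245713 ≈ 0.0322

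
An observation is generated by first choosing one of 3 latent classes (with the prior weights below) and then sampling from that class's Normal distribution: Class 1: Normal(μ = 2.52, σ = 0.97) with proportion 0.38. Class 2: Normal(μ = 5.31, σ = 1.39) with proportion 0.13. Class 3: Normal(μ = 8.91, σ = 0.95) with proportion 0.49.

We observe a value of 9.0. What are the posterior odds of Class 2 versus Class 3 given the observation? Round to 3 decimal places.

0.005

Posterior odds = (π_i f_i(x)) / (π_j f_j(x)); the normalising sum cancels.
Normal densities:
  f_1 = 8.38129e-11
  f_2 = 0.00846432
  f_3 = 0.418059
Odds = (0.13/0.49) × (0.00846432/0.418059) = 0.265306 × 0.0202467 ≈ 0.005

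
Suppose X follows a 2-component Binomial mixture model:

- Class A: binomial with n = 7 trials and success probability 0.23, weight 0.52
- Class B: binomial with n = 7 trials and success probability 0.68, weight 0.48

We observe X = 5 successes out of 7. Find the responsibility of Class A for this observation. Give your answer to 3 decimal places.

0.027

P(component k | x) = P(Z=k)·f_k(x) / marginal(x), where marginal(x) = Σ_j P(Z=j)·f_j(x).
Evaluate each component's likelihood at the observed value:
  f_A = 0.00801383
  f_B = 0.312654
Weight by the priors:
  P(Z=A)·f_A = 0.52 × 0.00801383 = 0.00416719
  P(Z=B)·f_B = 0.48 × 0.312654 = 0.150074
Evidence: 0.00416719 + 0.150074 = 0.154241
P(Class A | data) = 0.00416719 / 0.154241 ≈ 0.027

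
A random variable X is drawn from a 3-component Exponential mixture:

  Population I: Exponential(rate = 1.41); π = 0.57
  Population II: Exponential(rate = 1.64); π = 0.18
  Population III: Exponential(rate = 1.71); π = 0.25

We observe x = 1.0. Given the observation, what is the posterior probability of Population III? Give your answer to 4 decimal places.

By Bayes' theorem, P(k | x) = w_k f_k(x) / Σ_j w_j f_j(x).
Evaluate each component's likelihood at the observed value:
  p_I = 0.344242
  p_II = 0.318127
  p_III = 0.309281
Multiply by the mixture weights:
  w_I·p_I = 0.57 × 0.344242 = 0.196218
  w_II·p_II = 0.18 × 0.318127 = 0.0572629
  w_III·p_III = 0.25 × 0.309281 = 0.0773201
Normaliser: 0.196218 + 0.0572629 + 0.0773201 = 0.330801
Responsibility of Population III: 0.0773201 / 0.330801 ≈ 0.2337

0.2337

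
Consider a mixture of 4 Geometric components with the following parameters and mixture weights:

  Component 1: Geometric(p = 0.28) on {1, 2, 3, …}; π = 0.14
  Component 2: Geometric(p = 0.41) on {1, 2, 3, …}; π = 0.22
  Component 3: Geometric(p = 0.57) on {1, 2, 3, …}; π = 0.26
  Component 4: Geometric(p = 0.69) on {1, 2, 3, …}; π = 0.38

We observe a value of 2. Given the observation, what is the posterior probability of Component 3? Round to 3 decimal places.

Posterior ∝ prior × likelihood, so P(k | x) ∝ π_k f_k(x); normalise over all components.
Evaluate each component's likelihood at the observed value:
  p_1 = 0.28·(1−0.28)^1 = 0.28·0.72 = 0.2016
  p_2 = 0.41·(1−0.41)^1 = 0.41·0.59 = 0.2419
  p_3 = 0.57·(1−0.57)^1 = 0.57·0.43 = 0.2451
  p_4 = 0.69·(1−0.69)^1 = 0.69·0.31 = 0.2139
Unnormalised posteriors:
  π_1·p_1 = 0.14 × 0.2016 = 0.028224
  π_2·p_2 = 0.22 × 0.2419 = 0.053218
  π_3·p_3 = 0.26 × 0.2451 = 0.063726
  π_4·p_4 = 0.38 × 0.2139 = 0.081282
Sum: 0.028224 + 0.053218 + 0.063726 + 0.081282 = 0.22645
So the posterior for Component 3 is 0.063726 / 0.22645 ≈ 0.281.

0.281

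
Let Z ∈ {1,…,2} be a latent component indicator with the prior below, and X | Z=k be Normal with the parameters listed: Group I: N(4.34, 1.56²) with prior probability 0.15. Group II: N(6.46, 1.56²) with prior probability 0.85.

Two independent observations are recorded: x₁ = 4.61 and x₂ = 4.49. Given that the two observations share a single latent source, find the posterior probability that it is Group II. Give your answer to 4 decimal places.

The responsibility of component k is P(Z=k) f_k(x) divided by Σ_j P(Z=j) f_j(x).
Since both observations come from the same component, the likelihood for component k is f_k(x₁)·f_k(x₂).
  p_I = [(1/(1.56·√(2π)))·exp(−(4.61−4.34)²/(2·1.56²)) = 0.255732·exp(-0.01498) = 0.25193] × [0.254553] = 0.0641296
  p_II = [(1/(1.56·√(2π)))·exp(−(4.61−6.46)²/(2·1.56²)) = 0.255732·exp(-0.70318) = 0.12659] × [0.115212] = 0.0145847
Weight by the priors:
  P(Z=I)·p_I = 0.15 × 0.0641296 = 0.00961944
  P(Z=II)·p_II = 0.85 × 0.0145847 = 0.012397
Evidence: 0.00961944 + 0.012397 = 0.0220164
So the posterior for Group II is 0.012397 / 0.0220164 ≈ 0.5631.

0.5631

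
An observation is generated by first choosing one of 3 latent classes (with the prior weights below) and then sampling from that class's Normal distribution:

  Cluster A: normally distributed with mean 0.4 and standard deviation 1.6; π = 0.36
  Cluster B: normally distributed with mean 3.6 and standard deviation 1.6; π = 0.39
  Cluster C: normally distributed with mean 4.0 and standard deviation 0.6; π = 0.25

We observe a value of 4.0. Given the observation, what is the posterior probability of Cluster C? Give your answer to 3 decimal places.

P(component k | x) = π_k·f_k(x) / marginal(x), where marginal(x) = Σ_j π_j·f_j(x).
Evaluate each component's likelihood at the observed value:
  p_A = 0.0198373
  p_B = 0.241668
  p_C = 0.664904
Prior × likelihood for each component:
  π_A·p_A = 0.36 × 0.0198373 = 0.00714142
  π_B·p_B = 0.39 × 0.241668 = 0.0942504
  π_C·p_C = 0.25 × 0.664904 = 0.166226
Normaliser: 0.00714142 + 0.0942504 + 0.166226 = 0.267618
Responsibility of Cluster C: 0.166226 / 0.267618 ≈ 0.621

0.621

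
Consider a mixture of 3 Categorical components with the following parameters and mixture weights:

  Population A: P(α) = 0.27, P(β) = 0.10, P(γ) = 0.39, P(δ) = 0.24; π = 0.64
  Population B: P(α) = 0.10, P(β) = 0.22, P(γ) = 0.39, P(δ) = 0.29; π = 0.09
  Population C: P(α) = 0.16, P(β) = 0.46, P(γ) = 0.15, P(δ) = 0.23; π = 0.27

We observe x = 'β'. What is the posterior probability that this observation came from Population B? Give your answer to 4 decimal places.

0.0952

The responsibility of component k is π_k f_k(x) divided by Σ_j π_j f_j(x).
Evaluate each component's likelihood at the observed value:
  p_A = P(β | comp) = 0.10
  p_B = P(β | comp) = 0.22
  p_C = P(β | comp) = 0.46
Multiply by the mixture weights:
  π_A·p_A = 0.64 × 0.1 = 0.064
  π_B·p_B = 0.09 × 0.22 = 0.0198
  π_C·p_C = 0.27 × 0.46 = 0.1242
Denominator: 0.064 + 0.0198 + 0.1242 = 0.208
P(Population B | the observation) ≈ 0.0952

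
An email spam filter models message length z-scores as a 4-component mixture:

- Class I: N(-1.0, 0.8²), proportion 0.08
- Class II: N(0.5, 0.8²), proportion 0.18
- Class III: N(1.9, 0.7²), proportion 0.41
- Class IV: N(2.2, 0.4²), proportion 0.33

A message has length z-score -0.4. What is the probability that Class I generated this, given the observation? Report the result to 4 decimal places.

P(component k | x) = π_k·f_k(x) / marginal(x), where marginal(x) = Σ_j π_j·f_j(x).
Normal densities:
  L_I = (1/(0.8·√(2π)))·exp(−(-0.4−-1.0)²/(2·0.8²)) = 0.498678·exp(-0.28125) = 0.376422
  L_II = (1/(0.8·√(2π)))·exp(−(-0.4−0.5)²/(2·0.8²)) = 0.498678·exp(-0.63281) = 0.264846
  L_III = (1/(0.7·√(2π)))·exp(−(-0.4−1.9)²/(2·0.7²)) = 0.569918·exp(-5.39796) = 0.00257934
  L_IV = (1/(0.4·√(2π)))·exp(−(-0.4−2.2)²/(2·0.4²)) = 0.997356·exp(-21.12500) = 6.67389e-10
Weight by the priors:
  π_I·L_I = 0.08 × 0.376422 = 0.0301137
  π_II·L_II = 0.18 × 0.264846 = 0.0476722
  π_III·L_III = 0.41 × 0.00257934 = 0.00105753
  π_IV·L_IV = 0.33 × 6.67389e-10 = 2.20238e-10
Evidence: 0.0301137 + 0.0476722 + 0.00105753 + 2.20238e-10 = 0.0788435
So the posterior for Class I is 0.0301137 / 0.0788435 ≈ 0.3819.

0.3819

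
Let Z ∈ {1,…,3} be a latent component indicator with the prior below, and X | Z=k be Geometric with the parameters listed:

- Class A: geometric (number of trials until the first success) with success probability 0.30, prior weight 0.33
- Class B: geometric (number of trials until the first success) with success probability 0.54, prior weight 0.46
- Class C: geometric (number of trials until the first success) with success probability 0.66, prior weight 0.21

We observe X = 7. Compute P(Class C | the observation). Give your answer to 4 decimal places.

0.0151

The responsibility of component k is π_k f_k(x) divided by Σ_j π_j f_j(x).
Geometric probabilities:
  f_A = 0.30·(1−0.30)^6 = 0.30·0.117649 = 0.0352947
  f_B = 0.54·(1−0.54)^6 = 0.54·0.0094743 = 0.00511612
  f_C = 0.66·(1−0.66)^6 = 0.66·0.0015448 = 0.00101957
Multiply by the mixture weights:
  π_A·f_A = 0.33 × 0.0352947 = 0.0116473
  π_B·f_B = 0.46 × 0.00511612 = 0.00235342
  π_C·f_C = 0.21 × 0.00101957 = 0.00021411
Sum: 0.0116473 + 0.00235342 + 0.00021411 = 0.0142148
So the posterior for Class C is 0.00021411 / 0.0142148 ≈ 0.0151.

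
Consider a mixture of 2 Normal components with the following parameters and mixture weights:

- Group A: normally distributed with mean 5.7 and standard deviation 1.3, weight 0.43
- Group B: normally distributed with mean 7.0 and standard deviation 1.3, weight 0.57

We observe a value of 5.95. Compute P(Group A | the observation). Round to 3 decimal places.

Posterior ∝ prior × likelihood, so P(k | x) ∝ π_k f_k(x); normalise over all components.
Evaluate each component's likelihood at the observed value:
  f_A = 0.301256
  f_B = 0.221466
Weight by the priors:
  π_A·f_A = 0.43 × 0.301256 = 0.12954
  π_B·f_B = 0.57 × 0.221466 = 0.126236
Denominator: 0.12954 + 0.126236 = 0.255776
P(Group A | the observation) ≈ 0.506

0.506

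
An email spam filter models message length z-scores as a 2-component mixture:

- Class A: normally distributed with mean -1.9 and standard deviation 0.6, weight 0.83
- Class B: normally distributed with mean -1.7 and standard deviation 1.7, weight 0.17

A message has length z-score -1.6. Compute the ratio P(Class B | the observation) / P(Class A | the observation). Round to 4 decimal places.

0.0818

Posterior odds = (w_i f_i(x)) / (w_j f_j(x)); the normalising sum cancels.
Evaluate each component's likelihood at the observed value:
  L_A = (1/(0.6·√(2π)))·exp(−(-1.6−-1.9)²/(2·0.6²)) = 0.664904·exp(-0.12500) = 0.586776
  L_B = (1/(1.7·√(2π)))·exp(−(-1.6−-1.7)²/(2·1.7²)) = 0.234672·exp(-0.00173) = 0.234266
Odds = (0.17/0.83) × (0.234266/0.586776) = 0.204819 × 0.399243 ≈ 0.0818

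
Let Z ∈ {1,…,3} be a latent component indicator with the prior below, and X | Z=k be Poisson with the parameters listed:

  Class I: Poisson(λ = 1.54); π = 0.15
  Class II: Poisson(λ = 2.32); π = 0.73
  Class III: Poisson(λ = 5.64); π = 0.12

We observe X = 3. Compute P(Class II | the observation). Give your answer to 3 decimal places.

0.822

P(component k | x) = w_k·f_k(x) / marginal(x), where marginal(x) = Σ_j w_j·f_j(x).
Poisson probabilities:
  L_I = e^(−1.54)·1.54^3/3! = 0.130496
  L_II = e^(−2.32)·2.32^3/3! = 0.204526
  L_III = e^(−5.64)·5.64^3/3! = 0.106234
Prior × likelihood for each component:
  w_I·L_I = 0.15 × 0.130496 = 0.0195744
  w_II·L_II = 0.73 × 0.204526 = 0.149304
  w_III·L_III = 0.12 × 0.106234 = 0.0127481
Normaliser: 0.0195744 + 0.149304 + 0.0127481 = 0.181627
So the posterior for Class II is 0.149304 / 0.181627 ≈ 0.822.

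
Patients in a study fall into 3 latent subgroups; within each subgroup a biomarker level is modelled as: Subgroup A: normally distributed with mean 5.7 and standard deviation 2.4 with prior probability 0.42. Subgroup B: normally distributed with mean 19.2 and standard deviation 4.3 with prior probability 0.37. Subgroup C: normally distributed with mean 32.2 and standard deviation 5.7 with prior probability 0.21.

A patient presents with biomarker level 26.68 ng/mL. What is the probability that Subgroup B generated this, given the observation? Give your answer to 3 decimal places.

0.451

The responsibility of component k is π_k f_k(x) divided by Σ_j π_j f_j(x).
Component likelihoods at x = 26.68 ng/mL:
  f_A = (1/(2.4·√(2π)))·exp(−(26.68−5.7)²/(2·2.4²)) = 0.166226·exp(-38.20837) = 4.23658e-18
  f_B = (1/(4.3·√(2π)))·exp(−(26.68−19.2)²/(2·4.3²)) = 0.092777·exp(-1.51299) = 0.0204342
  f_C = (1/(5.7·√(2π)))·exp(−(26.68−32.2)²/(2·5.7²)) = 0.069990·exp(-0.46892) = 0.0437911
Unnormalised posteriors:
  π_A·f_A = 0.42 × 4.23658e-18 = 1.77936e-18
  π_B·f_B = 0.37 × 0.0204342 = 0.00756066
  π_C·f_C = 0.21 × 0.0437911 = 0.00919613
Evidence: 1.77936e-18 + 0.00756066 + 0.00919613 = 0.0167568
P(Subgroup B | 26.68 ng/mL) ≈ 0.451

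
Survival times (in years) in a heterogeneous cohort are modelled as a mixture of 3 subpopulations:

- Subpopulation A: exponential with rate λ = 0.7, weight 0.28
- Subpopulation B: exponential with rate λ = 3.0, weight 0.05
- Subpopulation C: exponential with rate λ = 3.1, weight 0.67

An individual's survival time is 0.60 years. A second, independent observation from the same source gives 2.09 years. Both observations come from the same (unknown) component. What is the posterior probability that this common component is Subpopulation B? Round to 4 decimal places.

0.0062

Posterior ∝ prior × likelihood, so P(k | x) ∝ π_k f_k(x); normalise over all components.
Since both observations come from the same component, the likelihood for component k is f_k(x₁)·f_k(x₂).
  f_A = [0.459933] × [0.162078] = 0.0745452
  f_B = [0.495897] × [0.00567669] = 0.00281505
  f_C = [0.482585] × [0.00475957] = 0.0022969
Multiply by the mixture weights:
  π_A·f_A = 0.28 × 0.0745452 = 0.0208727
  π_B·f_B = 0.05 × 0.00281505 = 0.000140752
  π_C·f_C = 0.67 × 0.0022969 = 0.00153892
Sum: 0.0208727 + 0.000140752 + 0.00153892 = 0.0225523
So the posterior for Subpopulation B is 0.000140752 / 0.0225523 ≈ 0.0062.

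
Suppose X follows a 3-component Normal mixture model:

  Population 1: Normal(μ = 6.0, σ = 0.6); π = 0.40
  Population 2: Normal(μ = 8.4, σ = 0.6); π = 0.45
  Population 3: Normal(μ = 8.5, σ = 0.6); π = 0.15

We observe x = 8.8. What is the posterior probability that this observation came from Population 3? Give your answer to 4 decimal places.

0.2687

P(component k | x) = P(Z=k)·f_k(x) / marginal(x), where marginal(x) = Σ_j P(Z=j)·f_j(x).
Evaluate each component's likelihood at the observed value:
  f_1 = (1/(0.6·√(2π)))·exp(−(8.8−6.0)²/(2·0.6²)) = 0.664904·exp(-10.88889) = 1.24101e-05
  f_2 = (1/(0.6·√(2π)))·exp(−(8.8−8.4)²/(2·0.6²)) = 0.664904·exp(-0.22222) = 0.532413
  f_3 = (1/(0.6·√(2π)))·exp(−(8.8−8.5)²/(2·0.6²)) = 0.664904·exp(-0.12500) = 0.586776
Prior × likelihood for each component:
  P(Z=1)·f_1 = 0.40 × 1.24101e-05 = 4.96403e-06
  P(Z=2)·f_2 = 0.45 × 0.532413 = 0.239586
  P(Z=3)·f_3 = 0.15 × 0.586776 = 0.0880163
Marginal: 4.96403e-06 + 0.239586 + 0.0880163 = 0.327607
So the posterior for Population 3 is 0.0880163 / 0.327607 ≈ 0.2687.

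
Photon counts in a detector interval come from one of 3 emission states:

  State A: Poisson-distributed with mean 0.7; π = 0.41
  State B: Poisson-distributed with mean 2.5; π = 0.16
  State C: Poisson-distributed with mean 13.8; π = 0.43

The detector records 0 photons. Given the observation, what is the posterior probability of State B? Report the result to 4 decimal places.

0.0606

Apply Bayes' rule: the posterior for each component is proportional to its prior times its likelihood at x.
Poisson probabilities:
  f_A = 0.496585
  f_B = 0.082085
  f_C = 1.01563e-06
Multiply by the mixture weights:
  P(Z=A)·f_A = 0.41 × 0.496585 = 0.2036
  P(Z=B)·f_B = 0.16 × 0.082085 = 0.0131336
  P(Z=C)·f_C = 0.43 × 1.01563e-06 = 4.36722e-07
Normaliser: 0.2036 + 0.0131336 + 4.36722e-07 = 0.216734
P(State B | x) = 0.0131336 / 0.216734 ≈ 0.0606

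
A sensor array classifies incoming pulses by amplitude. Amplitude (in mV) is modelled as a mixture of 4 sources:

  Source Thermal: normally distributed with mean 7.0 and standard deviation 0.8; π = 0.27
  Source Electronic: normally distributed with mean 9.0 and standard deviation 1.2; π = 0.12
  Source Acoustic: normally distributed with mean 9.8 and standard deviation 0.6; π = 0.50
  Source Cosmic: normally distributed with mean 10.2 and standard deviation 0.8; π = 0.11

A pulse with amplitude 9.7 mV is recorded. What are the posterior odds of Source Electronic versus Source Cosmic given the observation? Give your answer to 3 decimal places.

0.746

Posterior odds = (π_i f_i(x)) / (π_j f_j(x)); the normalising sum cancels.
Evaluate each component's likelihood at the observed value:
  f_Thermal = (1/(0.8·√(2π)))·exp(−(9.7−7.0)²/(2·0.8²)) = 0.498678·exp(-5.69531) = 0.0016764
  f_Electronic = (1/(1.2·√(2π)))·exp(−(9.7−9.0)²/(2·1.2²)) = 0.332452·exp(-0.17014) = 0.280439
  f_Acoustic = (1/(0.6·√(2π)))·exp(−(9.7−9.8)²/(2·0.6²)) = 0.664904·exp(-0.01389) = 0.655733
  f_Cosmic = (1/(0.8·√(2π)))·exp(−(9.7−10.2)²/(2·0.8²)) = 0.498678·exp(-0.19531) = 0.410201
0.0336527 / 0.0451221 ≈ 0.746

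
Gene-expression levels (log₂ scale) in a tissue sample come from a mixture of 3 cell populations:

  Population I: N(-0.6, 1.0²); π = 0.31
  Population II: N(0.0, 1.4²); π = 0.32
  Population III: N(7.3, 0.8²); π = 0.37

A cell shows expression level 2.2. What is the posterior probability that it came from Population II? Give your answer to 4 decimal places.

0.9153

Apply Bayes' rule: the posterior for each component is proportional to its prior times its likelihood at x.
Component likelihoods at x = 2.2:
  p_I = 0.00791545
  p_II = 0.0829013
  p_III = 7.4614e-10
Weight by the priors:
  w_I·p_I = 0.31 × 0.00791545 = 0.00245379
  w_II·p_II = 0.32 × 0.0829013 = 0.0265284
  w_III·p_III = 0.37 × 7.4614e-10 = 2.76072e-10
Evidence: 0.00245379 + 0.0265284 + 2.76072e-10 = 0.0289822
So the posterior for Population II is 0.0265284 / 0.0289822 ≈ 0.9153.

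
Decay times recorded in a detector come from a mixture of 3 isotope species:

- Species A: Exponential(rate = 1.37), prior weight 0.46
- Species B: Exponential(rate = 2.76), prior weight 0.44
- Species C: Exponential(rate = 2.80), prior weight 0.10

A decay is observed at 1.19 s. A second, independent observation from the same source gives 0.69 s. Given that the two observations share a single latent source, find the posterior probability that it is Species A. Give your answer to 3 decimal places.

0.743

The responsibility of component k is π_k f_k(x) divided by Σ_j π_j f_j(x).
Since both observations come from the same component, the likelihood for component k is f_k(x₁)·f_k(x₂).
  L_A = [0.268343] × [0.532331] = 0.142847
  L_B = [0.103398] × [0.410997] = 0.0424963
  L_C = [0.10002] × [0.405603] = 0.0405686
Weight by the priors:
  π_A·L_A = 0.46 × 0.142847 = 0.0657098
  π_B·L_B = 0.44 × 0.0424963 = 0.0186984
  π_C·L_C = 0.10 × 0.0405686 = 0.00405686
Denominator: 0.0657098 + 0.0186984 + 0.00405686 = 0.088465
P(Species A | x) ≈ 0.743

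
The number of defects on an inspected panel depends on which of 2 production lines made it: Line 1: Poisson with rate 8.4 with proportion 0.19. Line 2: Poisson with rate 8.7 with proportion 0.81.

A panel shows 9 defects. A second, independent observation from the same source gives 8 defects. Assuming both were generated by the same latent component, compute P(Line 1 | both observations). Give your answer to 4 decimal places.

0.1905

Apply Bayes' rule: the posterior for each component is proportional to its prior times its likelihood at x.
Since both observations come from the same component, the likelihood for component k is f_k(x₁)·f_k(x₂).
  f_1 = [e^(−8.4)·8.4^9/9! = 0.129026] × [0.138242] = 0.0178368
  f_2 = [e^(−8.7)·8.7^9/9! = 0.131084] × [0.135604] = 0.0177754
Unnormalised posteriors:
  P(Z=1)·f_1 = 0.19 × 0.0178368 = 0.00338899
  P(Z=2)·f_2 = 0.81 × 0.0177754 = 0.0143981
Marginal: 0.00338899 + 0.0143981 = 0.0177871
P(Line 1 | data) ≈ 0.1905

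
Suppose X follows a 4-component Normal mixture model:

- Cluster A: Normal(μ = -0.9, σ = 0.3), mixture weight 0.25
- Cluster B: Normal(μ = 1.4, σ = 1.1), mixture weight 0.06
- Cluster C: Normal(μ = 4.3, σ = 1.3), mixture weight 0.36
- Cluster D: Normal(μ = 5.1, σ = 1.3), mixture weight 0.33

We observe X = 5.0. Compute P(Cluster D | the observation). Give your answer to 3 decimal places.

0.513

P(component k | x) = P(Z=k)·f_k(x) / marginal(x), where marginal(x) = Σ_j P(Z=j)·f_j(x).
Normal densities:
  f_A = (1/(0.3·√(2π)))·exp(−(5.0−-0.9)²/(2·0.3²)) = 1.329808·exp(-193.38889) = 1.36792e-84
  f_B = (1/(1.1·√(2π)))·exp(−(5.0−1.4)²/(2·1.1²)) = 0.362675·exp(-5.35537) = 0.00171281
  f_C = (1/(1.3·√(2π)))·exp(−(5.0−4.3)²/(2·1.3²)) = 0.306879·exp(-0.14497) = 0.265465
  f_D = (1/(1.3·√(2π)))·exp(−(5.0−5.1)²/(2·1.3²)) = 0.306879·exp(-0.00296) = 0.305972
Prior × likelihood for each component:
  P(Z=A)·f_A = 0.25 × 1.36792e-84 = 3.41981e-85
  P(Z=B)·f_B = 0.06 × 0.00171281 = 0.000102769
  P(Z=C)·f_C = 0.36 × 0.265465 = 0.0955673
  P(Z=D)·f_D = 0.33 × 0.305972 = 0.100971
Denominator: 3.41981e-85 + 0.000102769 + 0.0955673 + 0.100971 = 0.196641
Responsibility of Cluster D: 0.100971 / 0.196641 ≈ 0.513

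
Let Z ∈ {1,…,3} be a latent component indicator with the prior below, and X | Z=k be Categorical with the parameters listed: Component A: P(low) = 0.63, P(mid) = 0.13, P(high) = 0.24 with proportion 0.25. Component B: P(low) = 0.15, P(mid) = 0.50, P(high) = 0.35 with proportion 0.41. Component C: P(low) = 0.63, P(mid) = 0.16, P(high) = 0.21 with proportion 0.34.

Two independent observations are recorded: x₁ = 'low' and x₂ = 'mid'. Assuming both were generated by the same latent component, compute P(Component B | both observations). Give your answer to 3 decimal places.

0.360

The responsibility of component k is P(Z=k) f_k(x) divided by Σ_j P(Z=j) f_j(x).
Since both observations come from the same component, the likelihood for component k is f_k(x₁)·f_k(x₂).
  f_A = [P(low | comp) = 0.63] × [0.13] = 0.0819
  f_B = [P(low | comp) = 0.15] × [0.5] = 0.075
  f_C = [P(low | comp) = 0.63] × [0.16] = 0.1008
Prior × likelihood for each component:
  P(Z=A)·f_A = 0.25 × 0.0819 = 0.020475
  P(Z=B)·f_B = 0.41 × 0.075 = 0.03075
  P(Z=C)·f_C = 0.34 × 0.1008 = 0.034272
Denominator: 0.020475 + 0.03075 + 0.034272 = 0.085497
P(Component B | x₁,x₂) ≈ 0.360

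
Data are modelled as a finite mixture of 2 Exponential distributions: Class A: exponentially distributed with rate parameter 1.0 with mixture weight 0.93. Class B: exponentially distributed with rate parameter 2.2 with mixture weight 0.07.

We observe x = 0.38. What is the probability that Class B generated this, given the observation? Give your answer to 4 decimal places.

0.0950

Posterior ∝ prior × likelihood, so P(k | x) ∝ P(Z=k) f_k(x); normalise over all components.
Evaluate each component's likelihood at the observed value:
  p_A = 1.0·e^(−1.0·0.38) = 1.0·e^(−0.3800) = 0.683861
  p_B = 2.2·e^(−2.2·0.38) = 2.2·e^(−0.8360) = 0.95357
Multiply by the mixture weights:
  P(Z=A)·p_A = 0.93 × 0.683861 = 0.635991
  P(Z=B)·p_B = 0.07 × 0.95357 = 0.0667499
Normaliser: 0.635991 + 0.0667499 = 0.702741
P(Class B | data) = 0.0667499 / 0.702741 ≈ 0.0950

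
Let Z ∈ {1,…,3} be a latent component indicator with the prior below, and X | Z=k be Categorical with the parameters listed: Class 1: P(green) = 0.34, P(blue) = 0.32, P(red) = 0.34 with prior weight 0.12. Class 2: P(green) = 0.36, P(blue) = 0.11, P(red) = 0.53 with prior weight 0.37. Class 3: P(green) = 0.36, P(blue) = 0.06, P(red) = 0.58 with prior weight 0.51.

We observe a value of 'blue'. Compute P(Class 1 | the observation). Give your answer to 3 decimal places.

The responsibility of component k is π_k f_k(x) divided by Σ_j π_j f_j(x).
Evaluate each component's likelihood at the observed value:
  f_1 = 0.32
  f_2 = 0.11
  f_3 = 0.06
Unnormalised posteriors:
  π_1·f_1 = 0.12 × 0.32 = 0.0384
  π_2·f_2 = 0.37 × 0.11 = 0.0407
  π_3·f_3 = 0.51 × 0.06 = 0.0306
Denominator: 0.0384 + 0.0407 + 0.0306 = 0.1097
P(Class 1 | data) ≈ 0.350

0.350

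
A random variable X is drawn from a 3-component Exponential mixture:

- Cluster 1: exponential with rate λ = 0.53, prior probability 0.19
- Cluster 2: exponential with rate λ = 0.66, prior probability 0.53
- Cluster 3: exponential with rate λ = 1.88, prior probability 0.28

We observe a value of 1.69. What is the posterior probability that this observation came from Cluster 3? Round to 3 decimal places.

0.124

By Bayes' theorem, P(k | x) = P(Z=k) f_k(x) / Σ_j P(Z=j) f_j(x).
Evaluate each component's likelihood at the observed value:
  p_1 = 0.53·e^(−0.53·1.69) = 0.53·e^(−0.8957) = 0.21641
  p_2 = 0.66·e^(−0.66·1.69) = 0.66·e^(−1.1154) = 0.216338
  p_3 = 1.88·e^(−1.88·1.69) = 1.88·e^(−3.1772) = 0.0784002
Weight by the priors:
  P(Z=1)·p_1 = 0.19 × 0.21641 = 0.041118
  P(Z=2)·p_2 = 0.53 × 0.216338 = 0.114659
  P(Z=3)·p_3 = 0.28 × 0.0784002 = 0.0219521
Evidence: 0.041118 + 0.114659 + 0.0219521 = 0.177729
P(Cluster 3 | 1.69) ≈ 0.124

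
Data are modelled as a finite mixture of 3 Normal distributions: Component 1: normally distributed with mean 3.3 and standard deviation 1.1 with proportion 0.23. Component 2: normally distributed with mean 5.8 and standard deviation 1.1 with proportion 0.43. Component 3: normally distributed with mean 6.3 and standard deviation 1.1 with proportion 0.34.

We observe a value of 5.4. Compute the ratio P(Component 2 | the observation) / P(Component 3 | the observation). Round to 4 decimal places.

1.6544

Posterior odds = (w_i f_i(x)) / (w_j f_j(x)); the normalising sum cancels.
Component likelihoods at x = 5.4:
  f_1 = 0.0586268
  f_2 = 0.339472
  f_3 = 0.25951
Posterior odds = (w_2·f_2) / (w_3·f_3) = (0.43·0.339472) / (0.34·0.25951) = 0.145973 / 0.0882335 ≈ 1.6544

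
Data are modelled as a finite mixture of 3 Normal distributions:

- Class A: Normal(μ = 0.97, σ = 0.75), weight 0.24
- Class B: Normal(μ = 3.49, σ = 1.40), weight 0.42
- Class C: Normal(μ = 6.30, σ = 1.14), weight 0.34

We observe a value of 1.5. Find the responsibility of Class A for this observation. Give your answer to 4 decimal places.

0.6952

P(component k | x) = w_k·f_k(x) / marginal(x), where marginal(x) = Σ_j w_j·f_j(x).
Normal densities:
  L_A = (1/(0.75·√(2π)))·exp(−(1.5−0.97)²/(2·0.75²)) = 0.531923·exp(-0.24969) = 0.414391
  L_B = (1/(1.40·√(2π)))·exp(−(1.5−3.49)²/(2·1.40²)) = 0.284959·exp(-1.01023) = 0.103764
  L_C = (1/(1.14·√(2π)))·exp(−(1.5−6.30)²/(2·1.14²)) = 0.349949·exp(-8.86427) = 4.94656e-05
Unnormalised posteriors:
  w_A·L_A = 0.24 × 0.414391 = 0.0994538
  w_B·L_B = 0.42 × 0.103764 = 0.0435807
  w_C·L_C = 0.34 × 4.94656e-05 = 1.68183e-05
Normaliser: 0.0994538 + 0.0435807 + 1.68183e-05 = 0.143051
So the posterior for Class A is 0.0994538 / 0.143051 ≈ 0.6952.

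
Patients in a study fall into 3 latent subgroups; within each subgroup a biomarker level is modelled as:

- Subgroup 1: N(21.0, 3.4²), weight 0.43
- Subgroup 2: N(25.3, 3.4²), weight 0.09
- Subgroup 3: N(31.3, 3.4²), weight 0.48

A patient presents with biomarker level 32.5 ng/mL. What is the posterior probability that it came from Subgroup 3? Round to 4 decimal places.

0.9763

P(component k | x) = π_k·f_k(x) / marginal(x), where marginal(x) = Σ_j π_j·f_j(x).
Component likelihoods at x = 32.5 ng/mL:
  p_1 = 0.000384768
  p_2 = 0.0124638
  p_3 = 0.110251
Prior × likelihood for each component:
  π_1·p_1 = 0.43 × 0.000384768 = 0.00016545
  π_2·p_2 = 0.09 × 0.0124638 = 0.00112174
  π_3·p_3 = 0.48 × 0.110251 = 0.0529204
Denominator: 0.00016545 + 0.00112174 + 0.0529204 = 0.0542076
So the posterior for Subgroup 3 is 0.0529204 / 0.0542076 ≈ 0.9763.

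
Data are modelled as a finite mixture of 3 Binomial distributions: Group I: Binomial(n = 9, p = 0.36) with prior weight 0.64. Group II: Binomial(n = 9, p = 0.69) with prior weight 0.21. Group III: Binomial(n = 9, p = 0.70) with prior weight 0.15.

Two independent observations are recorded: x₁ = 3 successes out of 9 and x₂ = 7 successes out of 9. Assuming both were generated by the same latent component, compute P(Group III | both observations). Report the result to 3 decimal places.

0.202

The responsibility of component k is π_k f_k(x) divided by Σ_j π_j f_j(x).
Since both observations come from the same component, the likelihood for component k is f_k(x₁)·f_k(x₂).
  p_I = [C(9,3)·0.36^3·0.64^6 = 84·0.046656·0.0687195 = 0.269319] × [0.0115553] = 0.00311205
  p_II = [C(9,3)·0.69^3·0.31^6 = 84·0.328509·0.000887504 = 0.0244904] × [0.257614] = 0.00630908
  p_III = [C(9,3)·0.70^3·0.30^6 = 84·0.343·0.000729 = 0.0210039] × [0.266828] = 0.00560444
Multiply by the mixture weights:
  π_I·p_I = 0.64 × 0.00311205 = 0.00199171
  π_II·p_II = 0.21 × 0.00630908 = 0.00132491
  π_III·p_III = 0.15 × 0.00560444 = 0.000840666
Denominator: 0.00199171 + 0.00132491 + 0.000840666 = 0.00415729
Responsibility of Group III: 0.000840666 / 0.00415729 ≈ 0.202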